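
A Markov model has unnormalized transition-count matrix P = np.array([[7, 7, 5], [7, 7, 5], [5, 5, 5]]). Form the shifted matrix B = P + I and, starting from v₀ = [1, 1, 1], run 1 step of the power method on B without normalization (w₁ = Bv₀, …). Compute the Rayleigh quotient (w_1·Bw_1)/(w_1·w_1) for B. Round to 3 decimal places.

B = P + I has rows (8, 7, 5); (7, 8, 5); (5, 5, 6)
w1 = Bv₀ = (8·1 + 7·1 + 5·1; 7·1 + 8·1 + 5·1; 5·1 + 5·1 + 6·1) = (20, 20, 16)
Bw1 = (380, 380, 296)
w1·Bw1 = 19936; w1·w1 = 1056; μ ≈ 19936/1056 = 18.879

18.879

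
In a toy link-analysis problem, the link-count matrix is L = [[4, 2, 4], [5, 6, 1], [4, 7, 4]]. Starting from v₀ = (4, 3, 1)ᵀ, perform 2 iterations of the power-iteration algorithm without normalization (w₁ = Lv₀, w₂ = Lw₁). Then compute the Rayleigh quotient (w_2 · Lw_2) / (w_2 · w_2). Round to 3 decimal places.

λ ≈ 11.910

w1 = Lv₀ = (26, 39, 41)
w2 = Lw1 = (346, 405, 541)
Lw2 = (4358, 4701, 6383)
w2·Lw2 = 346·4358 + 405·4701 + 541·6383 = 6864976; w2·w2 = 346·346 + 405·405 + 541·541 = 576422
λ ≈ 6864976/576422 = 11.910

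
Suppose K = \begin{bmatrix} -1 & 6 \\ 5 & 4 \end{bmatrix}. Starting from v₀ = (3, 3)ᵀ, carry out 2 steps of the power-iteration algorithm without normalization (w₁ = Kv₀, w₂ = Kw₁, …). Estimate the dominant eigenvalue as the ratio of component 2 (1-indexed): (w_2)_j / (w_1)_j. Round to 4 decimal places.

λ ≈ 6.7778

w1 = Kv₀ = (15, 27)
w2 = Kw1 = (147, 183)
Ratio at component: 183 / 27 = 6.7778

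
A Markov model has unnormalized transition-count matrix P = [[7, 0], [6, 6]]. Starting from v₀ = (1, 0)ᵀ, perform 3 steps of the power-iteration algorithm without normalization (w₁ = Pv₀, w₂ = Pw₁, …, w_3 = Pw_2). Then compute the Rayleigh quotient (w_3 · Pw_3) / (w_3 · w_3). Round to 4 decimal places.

w1 = Pv₀ = (7, 6)
w2 = Pw1 = (49, 78)
w3 = Pw2 = (343, 762)
Pw3 = (2401, 6630)
w3·Pw3 = 343·2401 + 762·6630 = 5875603; w3·w3 = 343·343 + 762·762 = 698293
λ ≈ 5875603/698293 = 8.4142

λ ≈ 8.4142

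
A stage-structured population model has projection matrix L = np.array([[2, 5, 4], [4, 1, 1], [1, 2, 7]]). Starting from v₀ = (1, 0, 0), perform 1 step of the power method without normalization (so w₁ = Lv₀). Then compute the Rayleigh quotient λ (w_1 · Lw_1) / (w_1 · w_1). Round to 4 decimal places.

λ ≈ 5.9524

w1 = Lv₀ = (2·1 + 5·0 + 4·0; 4·1 + 1·0 + 1·0; 1·1 + 2·0 + 7·0) = (2, 4, 1)
Lw1 = (28, 13, 17)
w1·Lw1 = 2·28 + 4·13 + 1·17 = 125; w1·w1 = 2·2 + 4·4 + 1·1 = 21
λ ≈ 125/21 = 5.9524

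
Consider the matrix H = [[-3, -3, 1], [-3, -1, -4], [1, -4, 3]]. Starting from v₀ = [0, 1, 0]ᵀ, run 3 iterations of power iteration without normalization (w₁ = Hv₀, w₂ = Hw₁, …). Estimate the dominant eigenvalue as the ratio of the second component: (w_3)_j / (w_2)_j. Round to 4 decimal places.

w1 = Hv₀ = ((-3)·0 + (-3)·1 + 1·0; (-3)·0 + (-1)·1 + (-4)·0; 1·0 + (-4)·1 + 3·0) = (-3, -1, -4)
w2 = Hw1 = ((-3)·(-3) + (-3)·(-1) + 1·(-4); (-3)·(-3) + (-1)·(-1) + (-4)·(-4); 1·(-3) + (-4)·(-1) + 3·(-4)) = (8, 26, -11)
w3 = Hw2 = (-113, -6, -129)
Ratio at component: -6 / 26 = -0.2308

λ ≈ -0.2308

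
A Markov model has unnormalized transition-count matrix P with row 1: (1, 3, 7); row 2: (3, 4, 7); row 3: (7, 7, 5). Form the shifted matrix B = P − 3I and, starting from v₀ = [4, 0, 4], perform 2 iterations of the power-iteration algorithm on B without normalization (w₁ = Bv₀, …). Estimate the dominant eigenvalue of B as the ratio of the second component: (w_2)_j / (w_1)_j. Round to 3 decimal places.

B = P − 3I has rows (-2, 3, 7); (3, 1, 7); (7, 7, 2)
w1 = Bv₀ = ((-2)·4 + 3·0 + 7·4; 3·4 + 1·0 + 7·4; 7·4 + 7·0 + 2·4) = (20, 40, 36)
w2 = Bw1 = ((-2)·20 + 3·40 + 7·36; 3·20 + 1·40 + 7·36; 7·20 + 7·40 + 2·36) = (332, 352, 492)
Ratio: 352/40 = 8.800

μ ≈ 8.800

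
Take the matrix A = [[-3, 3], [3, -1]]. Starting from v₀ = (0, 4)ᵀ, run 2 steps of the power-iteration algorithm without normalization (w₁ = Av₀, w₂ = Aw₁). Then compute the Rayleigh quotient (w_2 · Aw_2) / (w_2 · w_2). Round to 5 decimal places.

w1 = Av₀ = ((-3)·0 + 3·4; 3·0 + (-1)·4) = (12, -4)
w2 = Aw1 = ((-3)·12 + 3·(-4); 3·12 + (-1)·(-4)) = (-48, 40)
Aw2 = (264, -184)
w2·Aw2 = (-48)·264 + 40·(-184) = -20032; w2·w2 = (-48)·(-48) + 40·40 = 3904
λ ≈ -20032/3904 = -5.13115

λ ≈ -5.13115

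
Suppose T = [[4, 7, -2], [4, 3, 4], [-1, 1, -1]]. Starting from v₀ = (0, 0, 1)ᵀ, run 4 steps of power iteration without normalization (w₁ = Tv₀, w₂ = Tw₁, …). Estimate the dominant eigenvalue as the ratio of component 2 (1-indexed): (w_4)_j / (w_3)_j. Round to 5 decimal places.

λ ≈ 4.55172

w1 = Tv₀ = (4·0 + 7·0 + (-2)·1; 4·0 + 3·0 + 4·1; (-1)·0 + 1·0 + (-1)·1) = (-2, 4, -1)
w2 = Tw1 = (4·(-2) + 7·4 + (-2)·(-1); 4·(-2) + 3·4 + 4·(-1); (-1)·(-2) + 1·4 + (-1)·(-1)) = (22, 0, 7)
w3 = Tw2 = (74, 116, -29)
w4 = Tw3 = (1166, 528, 71)
Ratio at component: 528 / 116 = 4.55172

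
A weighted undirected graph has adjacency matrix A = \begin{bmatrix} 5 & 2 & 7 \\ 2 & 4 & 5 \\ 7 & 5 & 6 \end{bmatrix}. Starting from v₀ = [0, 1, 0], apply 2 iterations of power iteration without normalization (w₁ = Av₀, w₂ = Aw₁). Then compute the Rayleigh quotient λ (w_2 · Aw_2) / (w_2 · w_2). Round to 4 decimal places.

w1 = Av₀ = (5·0 + 2·1 + 7·0; 2·0 + 4·1 + 5·0; 7·0 + 5·1 + 6·0) = (2, 4, 5)
w2 = Aw1 = (5·2 + 2·4 + 7·5; 2·2 + 4·4 + 5·5; 7·2 + 5·4 + 6·5) = (53, 45, 64)
Aw2 = (803, 606, 980)
w2·Aw2 = 53·803 + 45·606 + 64·980 = 132549; w2·w2 = 53·53 + 45·45 + 64·64 = 8930
λ ≈ 132549/8930 = 14.8431

14.8431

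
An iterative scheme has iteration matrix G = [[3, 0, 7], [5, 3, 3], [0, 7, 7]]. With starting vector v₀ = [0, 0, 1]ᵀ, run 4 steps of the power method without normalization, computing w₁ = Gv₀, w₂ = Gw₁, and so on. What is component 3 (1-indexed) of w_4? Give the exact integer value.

11900

w1 = Gv₀ = (7, 3, 7)
w2 = Gw1 = (70, 65, 70)
w3 = Gw2 = (700, 755, 945)
w4 = Gw3 = (8715, 8600, 11900)
The requested component of w4 is 11900.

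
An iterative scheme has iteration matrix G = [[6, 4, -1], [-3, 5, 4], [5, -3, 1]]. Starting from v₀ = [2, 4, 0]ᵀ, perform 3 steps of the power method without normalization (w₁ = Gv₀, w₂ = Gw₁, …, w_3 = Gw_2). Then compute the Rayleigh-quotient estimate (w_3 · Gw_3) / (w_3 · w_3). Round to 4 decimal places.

λ ≈ 4.9245

w1 = Gv₀ = (28, 14, -2)
w2 = Gw1 = (226, -22, 96)
w3 = Gw2 = (1172, -404, 1292)
Gw3 = (4124, -368, 8364)
w3·Gw3 = 1172·4124 + (-404)·(-368) + 1292·8364 = 15788288; w3·w3 = 1172·1172 + (-404)·(-404) + 1292·1292 = 3206064
λ ≈ 15788288/3206064 = 4.9245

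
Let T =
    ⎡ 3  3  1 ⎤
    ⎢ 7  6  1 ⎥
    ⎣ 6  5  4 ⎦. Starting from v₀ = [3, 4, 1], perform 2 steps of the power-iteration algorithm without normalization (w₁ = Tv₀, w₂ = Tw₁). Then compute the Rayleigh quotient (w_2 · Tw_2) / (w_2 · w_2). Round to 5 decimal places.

11.01842

w1 = Tv₀ = (3·3 + 3·4 + 1·1; 7·3 + 6·4 + 1·1; 6·3 + 5·4 + 4·1) = (22, 46, 42)
w2 = Tw1 = (3·22 + 3·46 + 1·42; 7·22 + 6·46 + 1·42; 6·22 + 5·46 + 4·42) = (246, 472, 530)
Tw2 = (2684, 5084, 5956)
w2·Tw2 = 246·2684 + 472·5084 + 530·5956 = 6216592; w2·w2 = 246·246 + 472·472 + 530·530 = 564200
λ ≈ 6216592/564200 = 11.01842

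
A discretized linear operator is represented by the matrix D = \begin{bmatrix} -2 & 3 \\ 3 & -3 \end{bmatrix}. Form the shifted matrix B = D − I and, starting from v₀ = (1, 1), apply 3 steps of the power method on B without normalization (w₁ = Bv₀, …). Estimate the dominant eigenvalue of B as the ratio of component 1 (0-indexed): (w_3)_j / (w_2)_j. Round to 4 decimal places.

μ ≈ -6.2500

B = D − I has rows (-3, 3); (3, -4)
w1 = Bv₀ = (0, -1)
w2 = Bw1 = (-3, 4)
w3 = Bw2 = (21, -25)
Ratio: -25/4 = -6.2500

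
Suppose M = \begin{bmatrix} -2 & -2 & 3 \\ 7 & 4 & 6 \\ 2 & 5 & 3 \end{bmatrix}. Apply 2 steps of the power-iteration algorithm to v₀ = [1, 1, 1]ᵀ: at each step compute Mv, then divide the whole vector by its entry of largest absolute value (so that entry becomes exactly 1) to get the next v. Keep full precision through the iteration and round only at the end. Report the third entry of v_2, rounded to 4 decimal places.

Mv0 = (-1.00000, 17.00000, 10.00000); divide by 17.00000 → v1 = (-0.05882, 1.00000, 0.58824)
Mv1 = (-0.11765, 7.11765, 6.64706); divide by 7.11765 → v2 = (-0.01653, 1.00000, 0.93388)
Requested entry of v2: 113/121 = 0.9339

0.9339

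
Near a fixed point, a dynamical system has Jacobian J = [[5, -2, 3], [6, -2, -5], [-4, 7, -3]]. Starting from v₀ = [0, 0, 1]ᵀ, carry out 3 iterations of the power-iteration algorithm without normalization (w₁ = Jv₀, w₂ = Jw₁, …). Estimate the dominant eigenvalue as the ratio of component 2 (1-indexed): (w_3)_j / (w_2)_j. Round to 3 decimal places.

4.651

w1 = Jv₀ = (5·0 + (-2)·0 + 3·1; 6·0 + (-2)·0 + (-5)·1; (-4)·0 + 7·0 + (-3)·1) = (3, -5, -3)
w2 = Jw1 = (5·3 + (-2)·(-5) + 3·(-3); 6·3 + (-2)·(-5) + (-5)·(-3); (-4)·3 + 7·(-5) + (-3)·(-3)) = (16, 43, -38)
w3 = Jw2 = (-120, 200, 351)
Ratio at component: 200 / 43 = 4.651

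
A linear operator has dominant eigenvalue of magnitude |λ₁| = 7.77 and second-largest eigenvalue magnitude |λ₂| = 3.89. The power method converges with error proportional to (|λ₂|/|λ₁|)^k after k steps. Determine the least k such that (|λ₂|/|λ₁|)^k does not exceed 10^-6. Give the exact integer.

20

|λ₂/λ₁| = 3.89/7.77 = 0.50064
Need k ≥ ln(10^-6) / ln(0.50064) = -13.8155 / -0.6919 ≈ 19.969
Smallest integer k satisfying the bound: 20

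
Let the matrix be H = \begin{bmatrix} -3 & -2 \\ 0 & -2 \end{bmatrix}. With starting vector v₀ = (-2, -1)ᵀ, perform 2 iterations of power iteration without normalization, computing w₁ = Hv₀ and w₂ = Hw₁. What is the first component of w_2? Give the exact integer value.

w1 = Hv₀ = ((-3)·(-2) + (-2)·(-1); 0·(-2) + (-2)·(-1)) = (8, 2)
w2 = Hw1 = ((-3)·8 + (-2)·2; 0·8 + (-2)·2) = (-28, -4)
The requested component of w2 is -28.

-28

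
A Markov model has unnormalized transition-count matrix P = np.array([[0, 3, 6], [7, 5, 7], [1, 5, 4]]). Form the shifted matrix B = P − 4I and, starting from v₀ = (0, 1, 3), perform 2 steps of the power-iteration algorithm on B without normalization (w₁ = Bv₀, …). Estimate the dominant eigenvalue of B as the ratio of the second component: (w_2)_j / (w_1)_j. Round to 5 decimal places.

9.27273

B = P − 4I has rows (-4, 3, 6); (7, 1, 7); (1, 5, 0)
w1 = Bv₀ = ((-4)·0 + 3·1 + 6·3; 7·0 + 1·1 + 7·3; 1·0 + 5·1 + 0·3) = (21, 22, 5)
w2 = Bw1 = ((-4)·21 + 3·22 + 6·5; 7·21 + 1·22 + 7·5; 1·21 + 5·22 + 0·5) = (12, 204, 131)
Ratio: 204/22 = 9.27273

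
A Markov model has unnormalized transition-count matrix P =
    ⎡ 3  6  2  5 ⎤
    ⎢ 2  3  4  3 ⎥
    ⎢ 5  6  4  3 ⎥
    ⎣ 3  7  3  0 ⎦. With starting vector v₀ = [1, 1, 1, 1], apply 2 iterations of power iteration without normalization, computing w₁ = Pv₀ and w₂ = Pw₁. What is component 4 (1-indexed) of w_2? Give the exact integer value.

w1 = Pv₀ = (3·1 + 6·1 + 2·1 + 5·1; 2·1 + 3·1 + 4·1 + 3·1; 5·1 + 6·1 + 4·1 + 3·1; 3·1 + 7·1 + 3·1 + 0·1) = (16, 12, 18, 13)
w2 = Pw1 = (3·16 + 6·12 + 2·18 + 5·13; 2·16 + 3·12 + 4·18 + 3·13; 5·16 + 6·12 + 4·18 + 3·13; 3·16 + 7·12 + 3·18 + 0·13) = (221, 179, 263, 186)
The requested component of w2 is 186.

186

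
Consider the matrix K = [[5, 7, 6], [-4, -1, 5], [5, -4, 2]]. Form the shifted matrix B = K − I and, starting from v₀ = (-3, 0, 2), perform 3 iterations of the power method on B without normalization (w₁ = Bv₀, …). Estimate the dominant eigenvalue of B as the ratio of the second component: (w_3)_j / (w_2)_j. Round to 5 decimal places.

B = K − I has rows (4, 7, 6); (-4, -2, 5); (5, -4, 1)
w1 = Bv₀ = (0, 22, -13)
w2 = Bw1 = (76, -109, -101)
w3 = Bw2 = (-1065, -591, 715)
Ratio: -591/-109 = 5.42202

5.42202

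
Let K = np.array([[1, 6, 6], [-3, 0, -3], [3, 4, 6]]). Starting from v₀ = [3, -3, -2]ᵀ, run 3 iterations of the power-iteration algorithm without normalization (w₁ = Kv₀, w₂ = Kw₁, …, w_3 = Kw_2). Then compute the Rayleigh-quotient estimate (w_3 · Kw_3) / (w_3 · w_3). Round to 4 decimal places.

w1 = Kv₀ = (1·3 + 6·(-3) + 6·(-2); (-3)·3 + 0·(-3) + (-3)·(-2); 3·3 + 4·(-3) + 6·(-2)) = (-27, -3, -15)
w2 = Kw1 = (1·(-27) + 6·(-3) + 6·(-15); (-3)·(-27) + 0·(-3) + (-3)·(-15); 3·(-27) + 4·(-3) + 6·(-15)) = (-135, 126, -183)
w3 = Kw2 = (-477, 954, -999)
Kw3 = (-747, 4428, -3609)
w3·Kw3 = (-477)·(-747) + 954·4428 + (-999)·(-3609) = 8186022; w3·w3 = (-477)·(-477) + 954·954 + (-999)·(-999) = 2135646
λ ≈ 8186022/2135646 = 3.8330

λ ≈ 3.8330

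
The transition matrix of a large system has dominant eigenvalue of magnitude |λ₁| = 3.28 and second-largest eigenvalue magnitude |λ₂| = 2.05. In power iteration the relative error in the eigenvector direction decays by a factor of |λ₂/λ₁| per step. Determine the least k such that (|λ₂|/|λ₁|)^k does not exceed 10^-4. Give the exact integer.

20

|λ₂/λ₁| = 2.05/3.28 = 0.62500
Need k ≥ ln(10^-4) / ln(0.62500) = -9.2103 / -0.4700 ≈ 19.596
Smallest integer k satisfying the bound: 20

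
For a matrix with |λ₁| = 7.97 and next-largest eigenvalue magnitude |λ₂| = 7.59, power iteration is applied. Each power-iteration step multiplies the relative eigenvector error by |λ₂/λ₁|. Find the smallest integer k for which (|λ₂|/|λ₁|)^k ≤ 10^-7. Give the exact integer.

|λ₂/λ₁| = 7.59/7.97 = 0.95232
Need k ≥ ln(10^-7) / ln(0.95232) = -16.1181 / -0.0489 ≈ 329.931
Smallest integer k satisfying the bound: 330

330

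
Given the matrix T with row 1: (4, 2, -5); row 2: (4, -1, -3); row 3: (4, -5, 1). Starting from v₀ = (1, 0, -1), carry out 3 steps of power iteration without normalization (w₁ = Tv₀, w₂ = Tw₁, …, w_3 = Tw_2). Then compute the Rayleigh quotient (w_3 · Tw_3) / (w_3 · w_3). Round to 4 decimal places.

λ ≈ 3.8596

w1 = Tv₀ = (4·1 + 2·0 + (-5)·(-1); 4·1 + (-1)·0 + (-3)·(-1); 4·1 + (-5)·0 + 1·(-1)) = (9, 7, 3)
w2 = Tw1 = (4·9 + 2·7 + (-5)·3; 4·9 + (-1)·7 + (-3)·3; 4·9 + (-5)·7 + 1·3) = (35, 20, 4)
w3 = Tw2 = (160, 108, 44)
Tw3 = (636, 400, 144)
w3·Tw3 = 160·636 + 108·400 + 44·144 = 151296; w3·w3 = 160·160 + 108·108 + 44·44 = 39200
λ ≈ 151296/39200 = 3.8596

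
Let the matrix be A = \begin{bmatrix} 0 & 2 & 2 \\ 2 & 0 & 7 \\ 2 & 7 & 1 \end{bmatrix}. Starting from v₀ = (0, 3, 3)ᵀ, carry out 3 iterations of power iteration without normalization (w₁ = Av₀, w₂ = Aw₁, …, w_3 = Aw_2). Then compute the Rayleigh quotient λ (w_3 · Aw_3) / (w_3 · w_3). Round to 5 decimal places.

w1 = Av₀ = (12, 21, 24)
w2 = Aw1 = (90, 192, 195)
w3 = Aw2 = (774, 1545, 1719)
Aw3 = (6528, 13581, 14082)
w3·Aw3 = 774·6528 + 1545·13581 + 1719·14082 = 50242275; w3·w3 = 774·774 + 1545·1545 + 1719·1719 = 5941062
λ ≈ 50242275/5941062 = 8.45678

8.45678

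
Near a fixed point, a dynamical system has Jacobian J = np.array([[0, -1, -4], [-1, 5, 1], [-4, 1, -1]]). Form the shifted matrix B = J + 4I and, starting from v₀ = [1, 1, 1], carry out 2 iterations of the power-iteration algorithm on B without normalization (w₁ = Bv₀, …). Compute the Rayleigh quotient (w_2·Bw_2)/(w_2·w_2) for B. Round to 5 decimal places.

9.53200

B = J + 4I has rows (4, -1, -4); (-1, 9, 1); (-4, 1, 3)
w1 = Bv₀ = (-1, 9, 0)
w2 = Bw1 = (-13, 82, 13)
Bw2 = (-186, 764, 173)
w2·Bw2 = 67315; w2·w2 = 7062; μ ≈ 67315/7062 = 9.53200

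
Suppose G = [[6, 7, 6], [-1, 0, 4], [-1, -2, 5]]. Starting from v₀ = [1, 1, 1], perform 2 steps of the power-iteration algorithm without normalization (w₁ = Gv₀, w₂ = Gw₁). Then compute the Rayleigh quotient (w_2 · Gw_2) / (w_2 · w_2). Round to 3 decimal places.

w1 = Gv₀ = (6·1 + 7·1 + 6·1; (-1)·1 + 0·1 + 4·1; (-1)·1 + (-2)·1 + 5·1) = (19, 3, 2)
w2 = Gw1 = (6·19 + 7·3 + 6·2; (-1)·19 + 0·3 + 4·2; (-1)·19 + (-2)·3 + 5·2) = (147, -11, -15)
Gw2 = (715, -207, -200)
w2·Gw2 = 147·715 + (-11)·(-207) + (-15)·(-200) = 110382; w2·w2 = 147·147 + (-11)·(-11) + (-15)·(-15) = 21955
λ ≈ 110382/21955 = 5.028

5.028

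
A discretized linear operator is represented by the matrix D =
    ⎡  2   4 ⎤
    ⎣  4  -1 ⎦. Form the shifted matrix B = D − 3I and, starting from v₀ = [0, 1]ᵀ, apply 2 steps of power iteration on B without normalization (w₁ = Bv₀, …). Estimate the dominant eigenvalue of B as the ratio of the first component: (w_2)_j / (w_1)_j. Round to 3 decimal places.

B = D − 3I has rows (-1, 4); (4, -4)
w1 = Bv₀ = ((-1)·0 + 4·1; 4·0 + (-4)·1) = (4, -4)
w2 = Bw1 = ((-1)·4 + 4·(-4); 4·4 + (-4)·(-4)) = (-20, 32)
Ratio: -20/4 = -5.000

μ ≈ -5.000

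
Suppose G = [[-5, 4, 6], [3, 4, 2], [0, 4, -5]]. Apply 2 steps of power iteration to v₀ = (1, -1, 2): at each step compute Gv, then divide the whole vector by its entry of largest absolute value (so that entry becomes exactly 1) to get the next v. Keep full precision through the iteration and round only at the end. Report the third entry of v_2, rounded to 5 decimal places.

Gv0 = (3.000000, 3.000000, -14.000000); divide by -14.000000 → v1 = (-0.214286, -0.214286, 1.000000)
Gv1 = (6.214286, 0.500000, -5.857143); divide by 6.214286 → v2 = (1.000000, 0.080460, -0.942529)
Requested entry of v2: 82/-87 = -0.94253

-0.94253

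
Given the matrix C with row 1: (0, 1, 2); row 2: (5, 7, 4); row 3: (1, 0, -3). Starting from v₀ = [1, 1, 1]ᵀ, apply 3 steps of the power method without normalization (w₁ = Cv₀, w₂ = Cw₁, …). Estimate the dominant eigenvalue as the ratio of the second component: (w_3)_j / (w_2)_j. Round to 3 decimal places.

w1 = Cv₀ = (3, 16, -2)
w2 = Cw1 = (12, 119, 9)
w3 = Cw2 = (137, 929, -15)
Ratio at component: 929 / 119 = 7.807

7.807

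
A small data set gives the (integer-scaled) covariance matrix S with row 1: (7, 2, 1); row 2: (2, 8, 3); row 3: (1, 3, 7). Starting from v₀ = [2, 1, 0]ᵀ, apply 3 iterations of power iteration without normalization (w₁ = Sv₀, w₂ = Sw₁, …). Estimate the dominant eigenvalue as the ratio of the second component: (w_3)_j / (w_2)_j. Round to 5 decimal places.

λ ≈ 11.79720

w1 = Sv₀ = (16, 12, 5)
w2 = Sw1 = (141, 143, 87)
w3 = Sw2 = (1360, 1687, 1179)
Ratio at component: 1687 / 143 = 11.79720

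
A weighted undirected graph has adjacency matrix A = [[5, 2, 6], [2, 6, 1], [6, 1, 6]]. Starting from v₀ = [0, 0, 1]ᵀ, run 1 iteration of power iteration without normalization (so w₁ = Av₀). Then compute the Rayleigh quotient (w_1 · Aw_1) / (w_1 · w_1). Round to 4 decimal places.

w1 = Av₀ = (6, 1, 6)
Aw1 = (68, 24, 73)
w1·Aw1 = 6·68 + 1·24 + 6·73 = 870; w1·w1 = 6·6 + 1·1 + 6·6 = 73
λ ≈ 870/73 = 11.9178

λ ≈ 11.9178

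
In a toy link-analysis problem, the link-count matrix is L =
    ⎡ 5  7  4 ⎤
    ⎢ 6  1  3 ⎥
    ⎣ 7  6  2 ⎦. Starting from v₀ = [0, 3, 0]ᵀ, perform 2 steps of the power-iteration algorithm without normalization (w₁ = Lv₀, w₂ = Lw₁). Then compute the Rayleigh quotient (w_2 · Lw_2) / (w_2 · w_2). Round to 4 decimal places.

w1 = Lv₀ = (5·0 + 7·3 + 4·0; 6·0 + 1·3 + 3·0; 7·0 + 6·3 + 2·0) = (21, 3, 18)
w2 = Lw1 = (5·21 + 7·3 + 4·18; 6·21 + 1·3 + 3·18; 7·21 + 6·3 + 2·18) = (198, 183, 201)
Lw2 = (3075, 1974, 2886)
w2·Lw2 = 198·3075 + 183·1974 + 201·2886 = 1550178; w2·w2 = 198·198 + 183·183 + 201·201 = 113094
λ ≈ 1550178/113094 = 13.7070

λ ≈ 13.7070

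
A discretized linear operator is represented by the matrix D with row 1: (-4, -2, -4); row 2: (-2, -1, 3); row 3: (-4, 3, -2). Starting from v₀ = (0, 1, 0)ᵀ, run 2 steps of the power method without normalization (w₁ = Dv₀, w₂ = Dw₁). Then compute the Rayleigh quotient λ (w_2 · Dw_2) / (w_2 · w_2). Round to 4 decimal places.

λ ≈ -1.0050

w1 = Dv₀ = (-2, -1, 3)
w2 = Dw1 = (-2, 14, -1)
Dw2 = (-16, -13, 52)
w2·Dw2 = (-2)·(-16) + 14·(-13) + (-1)·52 = -202; w2·w2 = (-2)·(-2) + 14·14 + (-1)·(-1) = 201
λ ≈ -202/201 = -1.0050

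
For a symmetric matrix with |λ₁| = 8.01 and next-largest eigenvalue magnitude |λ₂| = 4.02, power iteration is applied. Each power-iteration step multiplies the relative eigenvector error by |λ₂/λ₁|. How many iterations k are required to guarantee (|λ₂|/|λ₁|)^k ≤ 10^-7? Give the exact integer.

|λ₂/λ₁| = 4.02/8.01 = 0.50187
Need k ≥ ln(10^-7) / ln(0.50187) = -16.1181 / -0.6894 ≈ 23.380
Smallest integer k satisfying the bound: 24

24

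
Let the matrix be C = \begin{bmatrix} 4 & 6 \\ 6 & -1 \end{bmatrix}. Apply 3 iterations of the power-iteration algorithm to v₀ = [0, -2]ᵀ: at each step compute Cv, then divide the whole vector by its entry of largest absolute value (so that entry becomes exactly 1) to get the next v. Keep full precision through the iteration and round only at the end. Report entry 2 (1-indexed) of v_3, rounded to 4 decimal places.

Cv0 = (-12.00000, 2.00000); divide by -12.00000 → v1 = (1.00000, -0.16667)
Cv1 = (3.00000, 6.16667); divide by 6.16667 → v2 = (0.48649, 1.00000)
Cv2 = (7.94595, 1.91892); divide by 7.94595 → v3 = (1.00000, 0.24150)
Requested entry of v3: -142/-588 = 0.2415

0.2415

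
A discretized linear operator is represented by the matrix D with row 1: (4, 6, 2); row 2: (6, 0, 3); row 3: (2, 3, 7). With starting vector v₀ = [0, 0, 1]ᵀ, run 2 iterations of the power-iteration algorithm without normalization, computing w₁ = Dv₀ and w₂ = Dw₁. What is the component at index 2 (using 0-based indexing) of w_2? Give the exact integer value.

62

w1 = Dv₀ = (4·0 + 6·0 + 2·1; 6·0 + 0·0 + 3·1; 2·0 + 3·0 + 7·1) = (2, 3, 7)
w2 = Dw1 = (4·2 + 6·3 + 2·7; 6·2 + 0·3 + 3·7; 2·2 + 3·3 + 7·7) = (40, 33, 62)
The requested component of w2 is 62.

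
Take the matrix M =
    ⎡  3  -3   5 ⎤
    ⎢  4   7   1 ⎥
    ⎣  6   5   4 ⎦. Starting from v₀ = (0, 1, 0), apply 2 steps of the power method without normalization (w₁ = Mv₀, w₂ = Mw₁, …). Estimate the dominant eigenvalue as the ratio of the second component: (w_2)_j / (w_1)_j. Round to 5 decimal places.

6.00000

w1 = Mv₀ = (3·0 + (-3)·1 + 5·0; 4·0 + 7·1 + 1·0; 6·0 + 5·1 + 4·0) = (-3, 7, 5)
w2 = Mw1 = (3·(-3) + (-3)·7 + 5·5; 4·(-3) + 7·7 + 1·5; 6·(-3) + 5·7 + 4·5) = (-5, 42, 37)
Ratio at component: 42 / 7 = 6.00000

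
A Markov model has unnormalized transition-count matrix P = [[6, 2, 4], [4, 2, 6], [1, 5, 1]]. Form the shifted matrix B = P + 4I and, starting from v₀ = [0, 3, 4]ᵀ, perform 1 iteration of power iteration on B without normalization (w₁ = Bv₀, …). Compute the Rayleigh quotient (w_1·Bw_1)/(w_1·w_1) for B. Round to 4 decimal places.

13.5655

B = P + 4I has rows (10, 2, 4); (4, 6, 6); (1, 5, 5)
w1 = Bv₀ = (22, 42, 35)
Bw1 = (444, 550, 407)
w1·Bw1 = 47113; w1·w1 = 3473; μ ≈ 47113/3473 = 13.5655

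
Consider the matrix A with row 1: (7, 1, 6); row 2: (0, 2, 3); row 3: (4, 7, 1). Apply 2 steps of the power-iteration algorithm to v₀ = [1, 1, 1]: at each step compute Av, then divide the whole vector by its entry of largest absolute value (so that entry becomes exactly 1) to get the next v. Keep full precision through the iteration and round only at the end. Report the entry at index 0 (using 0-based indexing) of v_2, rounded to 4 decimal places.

1.0000

Av0 = (14.00000, 5.00000, 12.00000); divide by 14.00000 → v1 = (1.00000, 0.35714, 0.85714)
Av1 = (12.50000, 3.28571, 7.35714); divide by 12.50000 → v2 = (1.00000, 0.26286, 0.58857)
Requested entry of v2: 175/175 = 1.0000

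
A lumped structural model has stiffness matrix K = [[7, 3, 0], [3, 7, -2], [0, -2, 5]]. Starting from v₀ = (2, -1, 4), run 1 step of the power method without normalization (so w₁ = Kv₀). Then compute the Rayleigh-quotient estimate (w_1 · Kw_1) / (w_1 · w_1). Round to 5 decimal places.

w1 = Kv₀ = (11, -9, 22)
Kw1 = (50, -74, 128)
w1·Kw1 = 11·50 + (-9)·(-74) + 22·128 = 4032; w1·w1 = 11·11 + (-9)·(-9) + 22·22 = 686
λ ≈ 4032/686 = 5.87755

λ ≈ 5.87755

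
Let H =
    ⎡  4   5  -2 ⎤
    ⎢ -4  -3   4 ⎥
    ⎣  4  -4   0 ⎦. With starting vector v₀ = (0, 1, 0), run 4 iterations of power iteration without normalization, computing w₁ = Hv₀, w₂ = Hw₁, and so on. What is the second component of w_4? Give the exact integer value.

w1 = Hv₀ = (5, -3, -4)
w2 = Hw1 = (13, -27, 32)
w3 = Hw2 = (-147, 157, 160)
w4 = Hw3 = (-123, 757, -1216)
The requested component of w4 is 757.

757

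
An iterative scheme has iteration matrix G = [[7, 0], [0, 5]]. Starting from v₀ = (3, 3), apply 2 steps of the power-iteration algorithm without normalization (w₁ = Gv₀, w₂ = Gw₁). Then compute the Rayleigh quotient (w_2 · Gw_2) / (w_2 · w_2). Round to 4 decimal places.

w1 = Gv₀ = (7·3 + 0·3; 0·3 + 5·3) = (21, 15)
w2 = Gw1 = (7·21 + 0·15; 0·21 + 5·15) = (147, 75)
Gw2 = (1029, 375)
w2·Gw2 = 147·1029 + 75·375 = 179388; w2·w2 = 147·147 + 75·75 = 27234
λ ≈ 179388/27234 = 6.5869

λ ≈ 6.5869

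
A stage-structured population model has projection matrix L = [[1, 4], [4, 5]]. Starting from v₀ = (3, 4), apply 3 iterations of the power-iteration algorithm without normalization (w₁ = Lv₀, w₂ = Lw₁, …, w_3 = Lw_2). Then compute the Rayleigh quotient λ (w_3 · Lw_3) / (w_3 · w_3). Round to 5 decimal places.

w1 = Lv₀ = (19, 32)
w2 = Lw1 = (147, 236)
w3 = Lw2 = (1091, 1768)
Lw3 = (8163, 13204)
w3·Lw3 = 1091·8163 + 1768·13204 = 32250505; w3·w3 = 1091·1091 + 1768·1768 = 4316105
λ ≈ 32250505/4316105 = 7.47213

7.47213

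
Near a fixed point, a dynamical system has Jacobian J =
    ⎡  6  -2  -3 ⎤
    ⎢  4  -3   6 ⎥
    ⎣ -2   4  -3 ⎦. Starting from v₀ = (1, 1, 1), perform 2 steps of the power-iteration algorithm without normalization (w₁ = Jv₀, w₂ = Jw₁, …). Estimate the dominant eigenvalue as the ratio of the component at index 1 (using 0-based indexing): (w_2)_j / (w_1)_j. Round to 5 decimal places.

-3.28571

w1 = Jv₀ = (6·1 + (-2)·1 + (-3)·1; 4·1 + (-3)·1 + 6·1; (-2)·1 + 4·1 + (-3)·1) = (1, 7, -1)
w2 = Jw1 = (6·1 + (-2)·7 + (-3)·(-1); 4·1 + (-3)·7 + 6·(-1); (-2)·1 + 4·7 + (-3)·(-1)) = (-5, -23, 29)
Ratio at component: -23 / 7 = -3.28571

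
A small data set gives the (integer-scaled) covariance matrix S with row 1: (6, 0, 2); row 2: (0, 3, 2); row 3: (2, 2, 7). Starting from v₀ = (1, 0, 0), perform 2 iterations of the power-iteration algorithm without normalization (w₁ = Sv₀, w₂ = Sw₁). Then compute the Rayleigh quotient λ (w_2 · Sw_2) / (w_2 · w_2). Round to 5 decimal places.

w1 = Sv₀ = (6·1 + 0·0 + 2·0; 0·1 + 3·0 + 2·0; 2·1 + 2·0 + 7·0) = (6, 0, 2)
w2 = Sw1 = (6·6 + 0·0 + 2·2; 0·6 + 3·0 + 2·2; 2·6 + 2·0 + 7·2) = (40, 4, 26)
Sw2 = (292, 64, 270)
w2·Sw2 = 40·292 + 4·64 + 26·270 = 18956; w2·w2 = 40·40 + 4·4 + 26·26 = 2292
λ ≈ 18956/2292 = 8.27051

λ ≈ 8.27051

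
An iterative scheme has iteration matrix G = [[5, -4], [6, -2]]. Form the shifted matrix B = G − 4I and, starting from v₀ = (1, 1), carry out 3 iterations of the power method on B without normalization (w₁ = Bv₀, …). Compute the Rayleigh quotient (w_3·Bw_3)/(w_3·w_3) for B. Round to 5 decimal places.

μ ≈ -2.44297

B = G − 4I has rows (1, -4); (6, -6)
w1 = Bv₀ = (1·1 + (-4)·1; 6·1 + (-6)·1) = (-3, 0)
w2 = Bw1 = (1·(-3) + (-4)·0; 6·(-3) + (-6)·0) = (-3, -18)
w3 = Bw2 = (69, 90)
Bw3 = (-291, -126)
w3·Bw3 = -31419; w3·w3 = 12861; μ ≈ -31419/12861 = -2.44297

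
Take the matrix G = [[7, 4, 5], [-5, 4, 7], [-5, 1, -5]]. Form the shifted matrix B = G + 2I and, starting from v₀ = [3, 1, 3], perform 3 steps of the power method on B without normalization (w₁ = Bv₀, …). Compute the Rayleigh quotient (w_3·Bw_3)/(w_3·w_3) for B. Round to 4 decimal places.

μ ≈ 7.7780

B = G + 2I has rows (9, 4, 5); (-5, 6, 7); (-5, 1, -3)
w1 = Bv₀ = (9·3 + 4·1 + 5·3; (-5)·3 + 6·1 + 7·3; (-5)·3 + 1·1 + (-3)·3) = (46, 12, -23)
w2 = Bw1 = (9·46 + 4·12 + 5·(-23); (-5)·46 + 6·12 + 7·(-23); (-5)·46 + 1·12 + (-3)·(-23)) = (347, -319, -149)
w3 = Bw2 = (1102, -4692, -1607)
Bw3 = (-16885, -44911, -5381)
w3·Bw3 = 200762409; w3·w3 = 25811717; μ ≈ 200762409/25811717 = 7.7780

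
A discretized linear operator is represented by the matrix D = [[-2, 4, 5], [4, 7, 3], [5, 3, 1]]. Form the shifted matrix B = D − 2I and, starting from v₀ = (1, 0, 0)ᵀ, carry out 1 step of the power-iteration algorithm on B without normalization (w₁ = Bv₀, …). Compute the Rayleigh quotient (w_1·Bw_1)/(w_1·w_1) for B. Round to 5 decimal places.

μ ≈ -3.80702

B = D − 2I has rows (-4, 4, 5); (4, 5, 3); (5, 3, -1)
w1 = Bv₀ = ((-4)·1 + 4·0 + 5·0; 4·1 + 5·0 + 3·0; 5·1 + 3·0 + (-1)·0) = (-4, 4, 5)
Bw1 = (57, 19, -13)
w1·Bw1 = -217; w1·w1 = 57; μ ≈ -217/57 = -3.80702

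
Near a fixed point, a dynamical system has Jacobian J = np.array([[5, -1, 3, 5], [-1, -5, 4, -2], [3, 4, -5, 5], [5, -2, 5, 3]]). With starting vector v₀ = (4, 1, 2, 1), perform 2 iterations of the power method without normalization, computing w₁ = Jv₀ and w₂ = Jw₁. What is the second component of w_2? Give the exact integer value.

w1 = Jv₀ = (5·4 + (-1)·1 + 3·2 + 5·1; (-1)·4 + (-5)·1 + 4·2 + (-2)·1; 3·4 + 4·1 + (-5)·2 + 5·1; 5·4 + (-2)·1 + 5·2 + 3·1) = (30, -3, 11, 31)
w2 = Jw1 = (5·30 + (-1)·(-3) + 3·11 + 5·31; (-1)·30 + (-5)·(-3) + 4·11 + (-2)·31; 3·30 + 4·(-3) + (-5)·11 + 5·31; 5·30 + (-2)·(-3) + 5·11 + 3·31) = (341, -33, 178, 304)
The requested component of w2 is -33.

-33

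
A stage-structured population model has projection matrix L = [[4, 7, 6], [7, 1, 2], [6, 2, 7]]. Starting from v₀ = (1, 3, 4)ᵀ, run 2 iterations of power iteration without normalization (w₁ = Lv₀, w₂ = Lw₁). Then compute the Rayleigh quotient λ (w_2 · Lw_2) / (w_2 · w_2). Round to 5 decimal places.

λ ≈ 14.41734

w1 = Lv₀ = (49, 18, 40)
w2 = Lw1 = (562, 441, 610)
Lw2 = (8995, 5595, 8524)
w2·Lw2 = 562·8995 + 441·5595 + 610·8524 = 12722225; w2·w2 = 562·562 + 441·441 + 610·610 = 882425
λ ≈ 12722225/882425 = 14.41734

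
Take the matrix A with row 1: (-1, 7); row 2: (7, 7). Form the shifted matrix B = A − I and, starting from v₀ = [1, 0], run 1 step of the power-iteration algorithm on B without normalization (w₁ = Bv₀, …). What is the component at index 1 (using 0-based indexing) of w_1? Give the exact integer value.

7

B = A − I has rows (-2, 7); (7, 6)
w1 = Bv₀ = ((-2)·1 + 7·0; 7·1 + 6·0) = (-2, 7)
Requested component of w1: 7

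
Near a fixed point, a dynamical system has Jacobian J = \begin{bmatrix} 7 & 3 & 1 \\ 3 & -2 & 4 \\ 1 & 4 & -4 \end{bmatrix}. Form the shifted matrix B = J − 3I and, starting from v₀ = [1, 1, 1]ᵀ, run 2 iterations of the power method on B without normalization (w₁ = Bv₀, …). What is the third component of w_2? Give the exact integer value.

B = J − 3I has rows (4, 3, 1); (3, -5, 4); (1, 4, -7)
w1 = Bv₀ = (8, 2, -2)
w2 = Bw1 = (36, 6, 30)
Requested component of w2: 30

30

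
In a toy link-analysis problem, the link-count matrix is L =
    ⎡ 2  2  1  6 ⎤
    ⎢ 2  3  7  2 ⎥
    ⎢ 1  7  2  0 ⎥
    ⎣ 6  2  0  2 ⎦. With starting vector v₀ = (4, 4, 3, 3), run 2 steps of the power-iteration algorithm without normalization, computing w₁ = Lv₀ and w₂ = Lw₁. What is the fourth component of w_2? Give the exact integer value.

w1 = Lv₀ = (2·4 + 2·4 + 1·3 + 6·3; 2·4 + 3·4 + 7·3 + 2·3; 1·4 + 7·4 + 2·3 + 0·3; 6·4 + 2·4 + 0·3 + 2·3) = (37, 47, 38, 38)
w2 = Lw1 = (2·37 + 2·47 + 1·38 + 6·38; 2·37 + 3·47 + 7·38 + 2·38; 1·37 + 7·47 + 2·38 + 0·38; 6·37 + 2·47 + 0·38 + 2·38) = (434, 557, 442, 392)
The requested component of w2 is 392.

392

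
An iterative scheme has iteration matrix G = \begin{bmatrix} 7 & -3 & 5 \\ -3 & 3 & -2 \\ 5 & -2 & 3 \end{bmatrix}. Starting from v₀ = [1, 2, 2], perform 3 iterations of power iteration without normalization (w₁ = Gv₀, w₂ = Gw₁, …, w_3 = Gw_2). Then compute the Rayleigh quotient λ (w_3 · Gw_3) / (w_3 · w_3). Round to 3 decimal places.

11.853

w1 = Gv₀ = (11, -1, 7)
w2 = Gw1 = (115, -50, 78)
w3 = Gw2 = (1345, -651, 909)
Gw3 = (15913, -7806, 10754)
w3·Gw3 = 1345·15913 + (-651)·(-7806) + 909·10754 = 36260077; w3·w3 = 1345·1345 + (-651)·(-651) + 909·909 = 3059107
λ ≈ 36260077/3059107 = 11.853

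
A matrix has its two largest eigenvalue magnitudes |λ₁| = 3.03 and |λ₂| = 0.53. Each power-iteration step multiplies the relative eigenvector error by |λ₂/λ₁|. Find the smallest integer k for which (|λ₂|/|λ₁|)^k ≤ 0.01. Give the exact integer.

|λ₂/λ₁| = 0.53/3.03 = 0.17492
Need k ≥ ln(0.01) / ln(0.17492) = -4.6052 / -1.7434 ≈ 2.641
Smallest integer k satisfying the bound: 3

3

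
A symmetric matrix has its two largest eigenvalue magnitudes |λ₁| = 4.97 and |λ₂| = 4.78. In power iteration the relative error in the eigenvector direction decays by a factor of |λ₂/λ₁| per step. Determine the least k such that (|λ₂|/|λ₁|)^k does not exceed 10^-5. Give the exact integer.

|λ₂/λ₁| = 4.78/4.97 = 0.96177
Need k ≥ ln(10^-5) / ln(0.96177) = -11.5129 / -0.0390 ≈ 295.360
Smallest integer k satisfying the bound: 296

296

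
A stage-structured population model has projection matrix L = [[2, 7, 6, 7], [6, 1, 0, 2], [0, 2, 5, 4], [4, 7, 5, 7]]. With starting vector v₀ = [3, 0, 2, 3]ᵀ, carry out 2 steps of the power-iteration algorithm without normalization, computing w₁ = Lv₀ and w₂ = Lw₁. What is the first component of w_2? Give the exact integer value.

w1 = Lv₀ = (39, 24, 22, 43)
w2 = Lw1 = (679, 344, 330, 735)
The requested component of w2 is 679.

679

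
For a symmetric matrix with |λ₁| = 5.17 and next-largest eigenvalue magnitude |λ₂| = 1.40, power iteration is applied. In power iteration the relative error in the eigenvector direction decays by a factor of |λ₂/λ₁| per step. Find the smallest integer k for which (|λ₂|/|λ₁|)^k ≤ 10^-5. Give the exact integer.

9

|λ₂/λ₁| = 1.40/5.17 = 0.27079
Need k ≥ ln(10^-5) / ln(0.27079) = -11.5129 / -1.3064 ≈ 8.813
Smallest integer k satisfying the bound: 9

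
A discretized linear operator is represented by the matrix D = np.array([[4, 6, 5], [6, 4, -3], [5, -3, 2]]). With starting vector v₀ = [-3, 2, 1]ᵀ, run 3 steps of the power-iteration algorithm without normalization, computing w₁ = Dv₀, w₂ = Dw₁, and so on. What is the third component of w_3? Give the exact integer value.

-818

w1 = Dv₀ = (4·(-3) + 6·2 + 5·1; 6·(-3) + 4·2 + (-3)·1; 5·(-3) + (-3)·2 + 2·1) = (5, -13, -19)
w2 = Dw1 = (4·5 + 6·(-13) + 5·(-19); 6·5 + 4·(-13) + (-3)·(-19); 5·5 + (-3)·(-13) + 2·(-19)) = (-153, 35, 26)
w3 = Dw2 = (-272, -856, -818)
The requested component of w3 is -818.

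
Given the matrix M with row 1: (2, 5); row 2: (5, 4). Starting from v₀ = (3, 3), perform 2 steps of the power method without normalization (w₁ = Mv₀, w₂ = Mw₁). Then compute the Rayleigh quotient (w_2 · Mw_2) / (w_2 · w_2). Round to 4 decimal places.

λ ≈ 8.0986

w1 = Mv₀ = (2·3 + 5·3; 5·3 + 4·3) = (21, 27)
w2 = Mw1 = (2·21 + 5·27; 5·21 + 4·27) = (177, 213)
Mw2 = (1419, 1737)
w2·Mw2 = 177·1419 + 213·1737 = 621144; w2·w2 = 177·177 + 213·213 = 76698
λ ≈ 621144/76698 = 8.0986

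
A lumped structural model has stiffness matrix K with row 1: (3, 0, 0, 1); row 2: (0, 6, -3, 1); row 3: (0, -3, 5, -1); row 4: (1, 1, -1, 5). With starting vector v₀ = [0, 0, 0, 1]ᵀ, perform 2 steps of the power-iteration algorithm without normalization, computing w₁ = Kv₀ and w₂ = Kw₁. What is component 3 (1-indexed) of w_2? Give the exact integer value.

w1 = Kv₀ = (3·0 + 0·0 + 0·0 + 1·1; 0·0 + 6·0 + (-3)·0 + 1·1; 0·0 + (-3)·0 + 5·0 + (-1)·1; 1·0 + 1·0 + (-1)·0 + 5·1) = (1, 1, -1, 5)
w2 = Kw1 = (3·1 + 0·1 + 0·(-1) + 1·5; 0·1 + 6·1 + (-3)·(-1) + 1·5; 0·1 + (-3)·1 + 5·(-1) + (-1)·5; 1·1 + 1·1 + (-1)·(-1) + 5·5) = (8, 14, -13, 28)
The requested component of w2 is -13.

-13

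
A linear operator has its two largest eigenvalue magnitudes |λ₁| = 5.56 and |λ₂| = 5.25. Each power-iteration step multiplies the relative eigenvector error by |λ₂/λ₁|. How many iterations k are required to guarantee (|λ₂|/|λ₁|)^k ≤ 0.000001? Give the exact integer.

|λ₂/λ₁| = 5.25/5.56 = 0.94424
Need k ≥ ln(0.000001) / ln(0.94424) = -13.8155 / -0.0574 ≈ 240.814
Smallest integer k satisfying the bound: 241

241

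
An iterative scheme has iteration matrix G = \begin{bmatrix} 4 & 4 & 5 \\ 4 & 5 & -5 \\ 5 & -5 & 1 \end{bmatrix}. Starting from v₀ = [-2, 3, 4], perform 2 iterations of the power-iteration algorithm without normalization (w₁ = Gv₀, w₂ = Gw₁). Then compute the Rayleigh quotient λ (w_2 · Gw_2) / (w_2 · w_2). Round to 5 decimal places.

w1 = Gv₀ = (24, -13, -21)
w2 = Gw1 = (-61, 136, 164)
Gw2 = (1120, -384, -821)
w2·Gw2 = (-61)·1120 + 136·(-384) + 164·(-821) = -255188; w2·w2 = (-61)·(-61) + 136·136 + 164·164 = 49113
λ ≈ -255188/49113 = -5.19594

λ ≈ -5.19594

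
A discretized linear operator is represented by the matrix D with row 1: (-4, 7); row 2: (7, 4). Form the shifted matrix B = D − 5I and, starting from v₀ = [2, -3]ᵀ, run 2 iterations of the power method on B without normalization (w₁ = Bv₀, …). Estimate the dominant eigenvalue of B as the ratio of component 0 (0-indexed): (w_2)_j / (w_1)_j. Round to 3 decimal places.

B = D − 5I has rows (-9, 7); (7, -1)
w1 = Bv₀ = ((-9)·2 + 7·(-3); 7·2 + (-1)·(-3)) = (-39, 17)
w2 = Bw1 = ((-9)·(-39) + 7·17; 7·(-39) + (-1)·17) = (470, -290)
Ratio: 470/-39 = -12.051

μ ≈ -12.051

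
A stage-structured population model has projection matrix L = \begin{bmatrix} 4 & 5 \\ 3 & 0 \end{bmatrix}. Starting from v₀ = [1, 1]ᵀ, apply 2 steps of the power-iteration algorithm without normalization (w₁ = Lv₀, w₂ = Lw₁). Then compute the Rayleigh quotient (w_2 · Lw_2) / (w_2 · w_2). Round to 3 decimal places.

w1 = Lv₀ = (9, 3)
w2 = Lw1 = (51, 27)
Lw2 = (339, 153)
w2·Lw2 = 51·339 + 27·153 = 21420; w2·w2 = 51·51 + 27·27 = 3330
λ ≈ 21420/3330 = 6.432

6.432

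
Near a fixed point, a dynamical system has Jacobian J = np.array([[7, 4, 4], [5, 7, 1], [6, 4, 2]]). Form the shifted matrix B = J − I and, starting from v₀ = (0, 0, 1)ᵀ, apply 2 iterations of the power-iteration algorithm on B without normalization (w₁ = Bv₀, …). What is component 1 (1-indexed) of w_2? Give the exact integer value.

B = J − I has rows (6, 4, 4); (5, 6, 1); (6, 4, 1)
w1 = Bv₀ = (6·0 + 4·0 + 4·1; 5·0 + 6·0 + 1·1; 6·0 + 4·0 + 1·1) = (4, 1, 1)
w2 = Bw1 = (6·4 + 4·1 + 4·1; 5·4 + 6·1 + 1·1; 6·4 + 4·1 + 1·1) = (32, 27, 29)
Requested component of w2: 32

32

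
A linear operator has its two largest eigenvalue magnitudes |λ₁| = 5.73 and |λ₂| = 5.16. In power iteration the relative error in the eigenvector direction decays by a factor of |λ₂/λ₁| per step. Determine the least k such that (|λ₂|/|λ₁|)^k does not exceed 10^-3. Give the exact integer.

|λ₂/λ₁| = 5.16/5.73 = 0.90052
Need k ≥ ln(10^-3) / ln(0.90052) = -6.9078 / -0.1048 ≈ 65.927
Smallest integer k satisfying the bound: 66

66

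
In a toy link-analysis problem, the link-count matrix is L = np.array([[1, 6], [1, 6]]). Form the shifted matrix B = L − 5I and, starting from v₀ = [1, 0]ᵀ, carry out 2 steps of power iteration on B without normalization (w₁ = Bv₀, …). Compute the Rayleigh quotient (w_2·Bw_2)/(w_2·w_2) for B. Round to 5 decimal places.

B = L − 5I has rows (-4, 6); (1, 1)
w1 = Bv₀ = ((-4)·1 + 6·0; 1·1 + 1·0) = (-4, 1)
w2 = Bw1 = ((-4)·(-4) + 6·1; 1·(-4) + 1·1) = (22, -3)
Bw2 = (-106, 19)
w2·Bw2 = -2389; w2·w2 = 493; μ ≈ -2389/493 = -4.84584

-4.84584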